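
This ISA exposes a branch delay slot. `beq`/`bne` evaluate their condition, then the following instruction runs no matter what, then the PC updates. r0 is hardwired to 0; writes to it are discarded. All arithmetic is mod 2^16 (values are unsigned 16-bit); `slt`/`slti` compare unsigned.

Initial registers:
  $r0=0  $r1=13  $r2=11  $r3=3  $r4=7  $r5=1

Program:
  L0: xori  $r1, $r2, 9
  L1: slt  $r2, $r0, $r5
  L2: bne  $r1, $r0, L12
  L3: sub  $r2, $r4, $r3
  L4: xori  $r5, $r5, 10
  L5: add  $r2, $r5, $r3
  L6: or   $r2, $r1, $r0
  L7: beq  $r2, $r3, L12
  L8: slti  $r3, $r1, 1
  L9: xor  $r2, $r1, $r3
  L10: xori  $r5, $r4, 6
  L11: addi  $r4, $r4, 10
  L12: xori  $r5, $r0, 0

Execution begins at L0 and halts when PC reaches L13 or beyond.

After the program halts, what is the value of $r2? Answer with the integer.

4

#0 xori  $r1, $r2, 9 ; 0/2/11/3/7/1
#1 slt  $r2, $r0, $r5 ; 0/2/1/3/7/1
#2 bne  $r1, $r0, L12 ; 0/2/1/3/7/1 ; →target
#3 sub  $r2, $r4, $r3 ; 0/2/4/3/7/1
#12 xori  $r5, $r0, 0 ; 0/2/4/3/7/0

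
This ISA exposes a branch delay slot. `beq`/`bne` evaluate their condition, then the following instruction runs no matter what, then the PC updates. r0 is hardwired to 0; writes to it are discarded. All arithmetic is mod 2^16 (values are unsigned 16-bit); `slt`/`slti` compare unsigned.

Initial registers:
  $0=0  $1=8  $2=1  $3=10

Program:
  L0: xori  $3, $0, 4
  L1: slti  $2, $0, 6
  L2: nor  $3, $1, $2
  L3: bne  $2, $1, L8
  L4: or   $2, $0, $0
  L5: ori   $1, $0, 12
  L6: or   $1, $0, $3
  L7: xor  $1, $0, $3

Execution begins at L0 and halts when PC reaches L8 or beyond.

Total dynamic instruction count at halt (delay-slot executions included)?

  step pc=0: xori  $3, $0, 4  regs=(0,8,1,4)
  step pc=1: slti  $2, $0, 6  regs=(0,8,1,4)
  step pc=2: nor  $3, $1, $2  regs=(0,8,1,65526)
  step pc=3: bne  $2, $1, L8  cond=T  regs=(0,8,1,65526)
  step pc=4: or   $2, $0, $0  regs=(0,8,0,65526)

5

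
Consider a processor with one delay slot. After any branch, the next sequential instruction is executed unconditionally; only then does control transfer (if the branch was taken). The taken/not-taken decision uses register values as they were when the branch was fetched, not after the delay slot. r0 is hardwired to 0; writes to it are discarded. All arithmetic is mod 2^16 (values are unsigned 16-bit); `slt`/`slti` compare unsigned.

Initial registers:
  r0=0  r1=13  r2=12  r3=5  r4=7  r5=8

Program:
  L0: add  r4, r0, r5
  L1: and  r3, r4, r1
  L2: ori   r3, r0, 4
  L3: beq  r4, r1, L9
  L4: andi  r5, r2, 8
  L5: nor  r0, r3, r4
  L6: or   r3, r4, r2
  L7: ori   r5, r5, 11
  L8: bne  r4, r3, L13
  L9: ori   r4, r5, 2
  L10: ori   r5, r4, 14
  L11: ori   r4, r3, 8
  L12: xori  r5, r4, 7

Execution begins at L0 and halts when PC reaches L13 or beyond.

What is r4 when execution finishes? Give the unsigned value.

11

#0 add  r4, r0, r5 ; 0/13/12/5/8/8
#1 and  r3, r4, r1 ; 0/13/12/8/8/8
#2 ori   r3, r0, 4 ; 0/13/12/4/8/8
#3 beq  r4, r1, L9 ; 0/13/12/4/8/8 ; →fallthru
#4 andi  r5, r2, 8 ; 0/13/12/4/8/8
#5 nor  r0, r3, r4 ; 0/13/12/4/8/8
#6 or   r3, r4, r2 ; 0/13/12/12/8/8
#7 ori   r5, r5, 11 ; 0/13/12/12/8/11
#8 bne  r4, r3, L13 ; 0/13/12/12/8/11 ; →target
#9 ori   r4, r5, 2 ; 0/13/12/12/11/11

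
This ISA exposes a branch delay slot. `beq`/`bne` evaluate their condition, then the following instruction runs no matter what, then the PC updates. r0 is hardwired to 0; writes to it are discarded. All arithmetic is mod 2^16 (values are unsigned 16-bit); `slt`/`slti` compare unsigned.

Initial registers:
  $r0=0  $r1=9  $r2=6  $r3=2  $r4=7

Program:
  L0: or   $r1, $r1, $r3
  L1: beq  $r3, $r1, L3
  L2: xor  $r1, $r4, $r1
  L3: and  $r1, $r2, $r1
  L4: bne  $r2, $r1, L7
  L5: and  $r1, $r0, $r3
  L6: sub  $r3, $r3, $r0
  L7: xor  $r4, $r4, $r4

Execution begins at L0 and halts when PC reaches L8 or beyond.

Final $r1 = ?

0

[0] or   $r1, $r1, $r3  →  {$r0:0, $r1:11, $r2:6, $r3:2, $r4:7}
[1] beq  $r3, $r1, L3  →  {$r0:0, $r1:11, $r2:6, $r3:2, $r4:7}  ⟨branch fallthrough⟩
[2] xor  $r1, $r4, $r1  →  {$r0:0, $r1:12, $r2:6, $r3:2, $r4:7}
[3] and  $r1, $r2, $r1  →  {$r0:0, $r1:4, $r2:6, $r3:2, $r4:7}
[4] bne  $r2, $r1, L7  →  {$r0:0, $r1:4, $r2:6, $r3:2, $r4:7}  ⟨branch taken⟩
[5] and  $r1, $r0, $r3  →  {$r0:0, $r1:0, $r2:6, $r3:2, $r4:7}
[7] xor  $r4, $r4, $r4  →  {$r0:0, $r1:0, $r2:6, $r3:2, $r4:0}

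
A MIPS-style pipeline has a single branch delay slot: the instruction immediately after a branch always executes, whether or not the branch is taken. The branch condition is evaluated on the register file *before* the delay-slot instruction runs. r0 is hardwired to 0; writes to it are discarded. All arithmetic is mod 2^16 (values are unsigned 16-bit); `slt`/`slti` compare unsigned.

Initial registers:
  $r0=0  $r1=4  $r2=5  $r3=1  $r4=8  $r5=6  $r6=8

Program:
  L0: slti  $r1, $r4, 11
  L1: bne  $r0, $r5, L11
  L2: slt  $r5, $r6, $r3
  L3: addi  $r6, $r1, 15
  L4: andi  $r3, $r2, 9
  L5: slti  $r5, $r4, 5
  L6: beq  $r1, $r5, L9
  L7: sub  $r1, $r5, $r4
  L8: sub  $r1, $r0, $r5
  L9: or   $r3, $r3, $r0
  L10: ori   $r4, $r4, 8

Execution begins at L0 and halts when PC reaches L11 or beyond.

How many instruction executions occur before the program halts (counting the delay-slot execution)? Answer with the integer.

[0] slti  $r1, $r4, 11  →  {$r0:0, $r1:1, $r2:5, $r3:1, $r4:8, $r5:6, $r6:8}
[1] bne  $r0, $r5, L11  →  {$r0:0, $r1:1, $r2:5, $r3:1, $r4:8, $r5:6, $r6:8}  ⟨branch taken⟩
[2] slt  $r5, $r6, $r3  →  {$r0:0, $r1:1, $r2:5, $r3:1, $r4:8, $r5:0, $r6:8}

3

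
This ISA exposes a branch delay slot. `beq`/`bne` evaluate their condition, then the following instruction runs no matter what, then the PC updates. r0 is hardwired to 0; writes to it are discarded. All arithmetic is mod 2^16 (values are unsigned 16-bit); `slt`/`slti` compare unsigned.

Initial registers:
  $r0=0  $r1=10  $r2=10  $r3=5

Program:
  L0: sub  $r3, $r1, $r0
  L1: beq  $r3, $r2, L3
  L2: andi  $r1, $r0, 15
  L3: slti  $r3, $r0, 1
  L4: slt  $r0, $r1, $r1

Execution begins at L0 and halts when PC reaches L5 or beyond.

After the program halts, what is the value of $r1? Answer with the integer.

#0 sub  $r3, $r1, $r0 ; 0/10/10/10
#1 beq  $r3, $r2, L3 ; 0/10/10/10 ; →target
#2 andi  $r1, $r0, 15 ; 0/0/10/10
#3 slti  $r3, $r0, 1 ; 0/0/10/1
#4 slt  $r0, $r1, $r1 ; 0/0/10/1

0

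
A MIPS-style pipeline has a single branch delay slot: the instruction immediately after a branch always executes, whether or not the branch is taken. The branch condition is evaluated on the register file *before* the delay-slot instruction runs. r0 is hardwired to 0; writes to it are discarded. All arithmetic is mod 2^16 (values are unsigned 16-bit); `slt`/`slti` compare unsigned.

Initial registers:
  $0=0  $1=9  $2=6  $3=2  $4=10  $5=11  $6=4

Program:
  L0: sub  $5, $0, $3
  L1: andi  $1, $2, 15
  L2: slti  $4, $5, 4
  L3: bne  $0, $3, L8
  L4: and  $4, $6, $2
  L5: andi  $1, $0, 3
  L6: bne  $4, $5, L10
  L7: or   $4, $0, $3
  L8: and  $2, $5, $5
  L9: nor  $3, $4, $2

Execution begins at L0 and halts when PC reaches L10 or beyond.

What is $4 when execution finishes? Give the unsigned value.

  step pc=0: sub  $5, $0, $3  regs=(0,9,6,2,10,65534,4)
  step pc=1: andi  $1, $2, 15  regs=(0,6,6,2,10,65534,4)
  step pc=2: slti  $4, $5, 4  regs=(0,6,6,2,0,65534,4)
  step pc=3: bne  $0, $3, L8  cond=T  regs=(0,6,6,2,0,65534,4)
  step pc=4: and  $4, $6, $2  regs=(0,6,6,2,4,65534,4)
  step pc=8: and  $2, $5, $5  regs=(0,6,65534,2,4,65534,4)
  step pc=9: nor  $3, $4, $2  regs=(0,6,65534,1,4,65534,4)

4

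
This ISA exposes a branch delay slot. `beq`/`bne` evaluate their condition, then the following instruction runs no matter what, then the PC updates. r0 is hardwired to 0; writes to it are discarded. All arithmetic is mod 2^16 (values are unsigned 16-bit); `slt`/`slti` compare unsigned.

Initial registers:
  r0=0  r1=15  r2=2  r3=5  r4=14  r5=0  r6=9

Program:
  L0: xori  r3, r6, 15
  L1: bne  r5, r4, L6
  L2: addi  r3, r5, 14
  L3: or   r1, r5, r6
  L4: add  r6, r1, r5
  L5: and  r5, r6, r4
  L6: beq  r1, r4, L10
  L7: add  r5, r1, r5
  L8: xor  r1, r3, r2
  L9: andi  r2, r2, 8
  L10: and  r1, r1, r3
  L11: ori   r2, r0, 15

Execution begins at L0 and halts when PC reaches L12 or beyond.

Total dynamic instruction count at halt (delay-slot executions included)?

9

[0] xori  r3, r6, 15  →  {r0:0, r1:15, r2:2, r3:6, r4:14, r5:0, r6:9}
[1] bne  r5, r4, L6  →  {r0:0, r1:15, r2:2, r3:6, r4:14, r5:0, r6:9}  ⟨branch taken⟩
[2] addi  r3, r5, 14  →  {r0:0, r1:15, r2:2, r3:14, r4:14, r5:0, r6:9}
[6] beq  r1, r4, L10  →  {r0:0, r1:15, r2:2, r3:14, r4:14, r5:0, r6:9}  ⟨branch fallthrough⟩
[7] add  r5, r1, r5  →  {r0:0, r1:15, r2:2, r3:14, r4:14, r5:15, r6:9}
[8] xor  r1, r3, r2  →  {r0:0, r1:12, r2:2, r3:14, r4:14, r5:15, r6:9}
[9] andi  r2, r2, 8  →  {r0:0, r1:12, r2:0, r3:14, r4:14, r5:15, r6:9}
[10] and  r1, r1, r3  →  {r0:0, r1:12, r2:0, r3:14, r4:14, r5:15, r6:9}
[11] ori   r2, r0, 15  →  {r0:0, r1:12, r2:15, r3:14, r4:14, r5:15, r6:9}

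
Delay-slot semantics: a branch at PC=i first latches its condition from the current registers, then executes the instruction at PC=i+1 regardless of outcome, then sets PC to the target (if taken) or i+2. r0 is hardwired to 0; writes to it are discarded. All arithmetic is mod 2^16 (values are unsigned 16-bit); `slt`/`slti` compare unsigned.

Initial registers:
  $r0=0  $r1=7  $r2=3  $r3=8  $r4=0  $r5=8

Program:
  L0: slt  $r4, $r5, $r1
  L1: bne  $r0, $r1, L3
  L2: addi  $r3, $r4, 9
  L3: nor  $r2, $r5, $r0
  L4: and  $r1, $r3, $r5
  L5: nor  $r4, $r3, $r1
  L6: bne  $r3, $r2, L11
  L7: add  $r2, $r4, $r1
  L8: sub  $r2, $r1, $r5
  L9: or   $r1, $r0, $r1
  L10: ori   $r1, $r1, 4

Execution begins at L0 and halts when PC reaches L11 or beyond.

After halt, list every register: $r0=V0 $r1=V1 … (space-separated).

$r0=0 $r1=8 $r2=65534 $r3=9 $r4=65526 $r5=8

#0 slt  $r4, $r5, $r1 ; 0/7/3/8/0/8
#1 bne  $r0, $r1, L3 ; 0/7/3/8/0/8 ; →target
#2 addi  $r3, $r4, 9 ; 0/7/3/9/0/8
#3 nor  $r2, $r5, $r0 ; 0/7/65527/9/0/8
#4 and  $r1, $r3, $r5 ; 0/8/65527/9/0/8
#5 nor  $r4, $r3, $r1 ; 0/8/65527/9/65526/8
#6 bne  $r3, $r2, L11 ; 0/8/65527/9/65526/8 ; →target
#7 add  $r2, $r4, $r1 ; 0/8/65534/9/65526/8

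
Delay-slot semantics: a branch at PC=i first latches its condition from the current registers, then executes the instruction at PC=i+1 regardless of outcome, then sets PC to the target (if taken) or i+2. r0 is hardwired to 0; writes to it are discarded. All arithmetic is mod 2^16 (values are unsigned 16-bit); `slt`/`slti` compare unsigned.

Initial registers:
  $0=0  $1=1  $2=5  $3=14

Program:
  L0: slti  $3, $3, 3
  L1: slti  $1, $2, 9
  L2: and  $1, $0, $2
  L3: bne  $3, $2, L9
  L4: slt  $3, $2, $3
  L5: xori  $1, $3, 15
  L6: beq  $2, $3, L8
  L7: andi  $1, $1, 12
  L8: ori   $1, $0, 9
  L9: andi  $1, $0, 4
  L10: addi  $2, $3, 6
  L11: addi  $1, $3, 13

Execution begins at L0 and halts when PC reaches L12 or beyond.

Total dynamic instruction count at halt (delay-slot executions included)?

8

  step pc=0: slti  $3, $3, 3  regs=(0,1,5,0)
  step pc=1: slti  $1, $2, 9  regs=(0,1,5,0)
  step pc=2: and  $1, $0, $2  regs=(0,0,5,0)
  step pc=3: bne  $3, $2, L9  cond=T  regs=(0,0,5,0)
  step pc=4: slt  $3, $2, $3  regs=(0,0,5,0)
  step pc=9: andi  $1, $0, 4  regs=(0,0,5,0)
  step pc=10: addi  $2, $3, 6  regs=(0,0,6,0)
  step pc=11: addi  $1, $3, 13  regs=(0,13,6,0)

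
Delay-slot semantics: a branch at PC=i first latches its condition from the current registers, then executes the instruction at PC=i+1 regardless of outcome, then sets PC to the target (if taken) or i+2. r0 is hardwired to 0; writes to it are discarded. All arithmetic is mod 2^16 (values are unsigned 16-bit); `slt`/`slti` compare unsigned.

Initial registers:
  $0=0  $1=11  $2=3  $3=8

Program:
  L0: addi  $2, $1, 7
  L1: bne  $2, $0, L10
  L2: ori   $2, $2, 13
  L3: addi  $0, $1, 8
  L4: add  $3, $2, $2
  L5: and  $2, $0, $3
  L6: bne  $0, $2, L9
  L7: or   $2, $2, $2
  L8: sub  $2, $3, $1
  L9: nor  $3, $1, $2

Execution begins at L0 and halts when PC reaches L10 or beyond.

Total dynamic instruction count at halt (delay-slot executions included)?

[0] addi  $2, $1, 7  →  {$0:0, $1:11, $2:18, $3:8}
[1] bne  $2, $0, L10  →  {$0:0, $1:11, $2:18, $3:8}  ⟨branch taken⟩
[2] ori   $2, $2, 13  →  {$0:0, $1:11, $2:31, $3:8}

3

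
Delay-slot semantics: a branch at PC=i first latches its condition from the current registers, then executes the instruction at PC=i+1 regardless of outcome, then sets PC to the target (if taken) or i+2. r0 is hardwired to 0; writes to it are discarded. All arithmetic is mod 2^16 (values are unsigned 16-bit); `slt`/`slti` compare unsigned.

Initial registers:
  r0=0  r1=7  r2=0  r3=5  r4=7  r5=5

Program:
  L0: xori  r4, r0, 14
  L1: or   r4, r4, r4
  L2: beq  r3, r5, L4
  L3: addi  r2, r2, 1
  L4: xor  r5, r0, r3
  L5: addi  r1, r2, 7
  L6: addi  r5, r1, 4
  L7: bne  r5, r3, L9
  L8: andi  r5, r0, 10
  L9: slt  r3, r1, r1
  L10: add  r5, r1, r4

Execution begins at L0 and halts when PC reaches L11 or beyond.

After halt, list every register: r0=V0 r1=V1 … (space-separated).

#0 xori  r4, r0, 14 ; 0/7/0/5/14/5
#1 or   r4, r4, r4 ; 0/7/0/5/14/5
#2 beq  r3, r5, L4 ; 0/7/0/5/14/5 ; →target
#3 addi  r2, r2, 1 ; 0/7/1/5/14/5
#4 xor  r5, r0, r3 ; 0/7/1/5/14/5
#5 addi  r1, r2, 7 ; 0/8/1/5/14/5
#6 addi  r5, r1, 4 ; 0/8/1/5/14/12
#7 bne  r5, r3, L9 ; 0/8/1/5/14/12 ; →target
#8 andi  r5, r0, 10 ; 0/8/1/5/14/0
#9 slt  r3, r1, r1 ; 0/8/1/0/14/0
#10 add  r5, r1, r4 ; 0/8/1/0/14/22

r0=0 r1=8 r2=1 r3=0 r4=14 r5=22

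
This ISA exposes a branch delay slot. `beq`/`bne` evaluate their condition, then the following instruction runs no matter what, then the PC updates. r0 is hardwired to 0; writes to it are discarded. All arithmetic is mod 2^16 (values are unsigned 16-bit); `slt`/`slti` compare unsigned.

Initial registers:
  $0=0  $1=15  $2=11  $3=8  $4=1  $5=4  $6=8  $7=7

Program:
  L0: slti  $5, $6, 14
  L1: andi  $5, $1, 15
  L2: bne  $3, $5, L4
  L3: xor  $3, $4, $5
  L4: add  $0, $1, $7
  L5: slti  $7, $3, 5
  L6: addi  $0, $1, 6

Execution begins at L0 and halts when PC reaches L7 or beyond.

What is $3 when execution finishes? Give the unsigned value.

#0 slti  $5, $6, 14 ; 0/15/11/8/1/1/8/7
#1 andi  $5, $1, 15 ; 0/15/11/8/1/15/8/7
#2 bne  $3, $5, L4 ; 0/15/11/8/1/15/8/7 ; →target
#3 xor  $3, $4, $5 ; 0/15/11/14/1/15/8/7
#4 add  $0, $1, $7 ; 0/15/11/14/1/15/8/7
#5 slti  $7, $3, 5 ; 0/15/11/14/1/15/8/0
#6 addi  $0, $1, 6 ; 0/15/11/14/1/15/8/0

14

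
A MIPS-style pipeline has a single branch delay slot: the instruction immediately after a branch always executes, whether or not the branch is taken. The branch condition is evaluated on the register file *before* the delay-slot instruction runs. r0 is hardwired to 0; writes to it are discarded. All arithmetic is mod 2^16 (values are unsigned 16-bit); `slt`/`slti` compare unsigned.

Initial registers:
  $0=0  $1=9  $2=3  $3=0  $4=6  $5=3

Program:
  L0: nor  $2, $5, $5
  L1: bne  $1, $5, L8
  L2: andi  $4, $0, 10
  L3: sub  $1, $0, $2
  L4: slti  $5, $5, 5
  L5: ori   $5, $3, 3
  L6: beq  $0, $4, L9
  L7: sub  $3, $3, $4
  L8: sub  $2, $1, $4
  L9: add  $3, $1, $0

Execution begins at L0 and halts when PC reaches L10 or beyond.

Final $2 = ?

[0] nor  $2, $5, $5  →  {$0:0, $1:9, $2:65532, $3:0, $4:6, $5:3}
[1] bne  $1, $5, L8  →  {$0:0, $1:9, $2:65532, $3:0, $4:6, $5:3}  ⟨branch taken⟩
[2] andi  $4, $0, 10  →  {$0:0, $1:9, $2:65532, $3:0, $4:0, $5:3}
[8] sub  $2, $1, $4  →  {$0:0, $1:9, $2:9, $3:0, $4:0, $5:3}
[9] add  $3, $1, $0  →  {$0:0, $1:9, $2:9, $3:9, $4:0, $5:3}

9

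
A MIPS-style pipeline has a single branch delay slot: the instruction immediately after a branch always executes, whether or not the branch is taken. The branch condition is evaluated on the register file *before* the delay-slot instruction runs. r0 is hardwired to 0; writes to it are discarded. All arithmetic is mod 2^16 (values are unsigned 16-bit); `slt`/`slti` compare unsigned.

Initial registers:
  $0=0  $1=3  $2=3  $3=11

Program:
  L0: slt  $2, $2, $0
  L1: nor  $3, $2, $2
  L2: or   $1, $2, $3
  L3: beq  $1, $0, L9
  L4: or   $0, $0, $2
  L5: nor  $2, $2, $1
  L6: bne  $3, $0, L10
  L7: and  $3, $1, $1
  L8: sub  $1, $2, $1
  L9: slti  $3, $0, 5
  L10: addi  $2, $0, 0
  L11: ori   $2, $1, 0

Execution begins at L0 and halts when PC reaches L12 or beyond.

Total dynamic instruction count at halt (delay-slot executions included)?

PC=0  slt  $2, $2, $0        | $0=0 $1=3 $2=0 $3=11
PC=1  nor  $3, $2, $2        | $0=0 $1=3 $2=0 $3=65535
PC=2  or   $1, $2, $3        | $0=0 $1=65535 $2=0 $3=65535
PC=3  beq  $1, $0, L9        | $0=0 $1=65535 $2=0 $3=65535  [not taken]
PC=4  or   $0, $0, $2        | $0=0 $1=65535 $2=0 $3=65535
PC=5  nor  $2, $2, $1        | $0=0 $1=65535 $2=0 $3=65535
PC=6  bne  $3, $0, L10       | $0=0 $1=65535 $2=0 $3=65535  [TAKEN]
PC=7  and  $3, $1, $1        | $0=0 $1=65535 $2=0 $3=65535
PC=10 addi  $2, $0, 0        | $0=0 $1=65535 $2=0 $3=65535
PC=11 ori   $2, $1, 0        | $0=0 $1=65535 $2=65535 $3=65535

10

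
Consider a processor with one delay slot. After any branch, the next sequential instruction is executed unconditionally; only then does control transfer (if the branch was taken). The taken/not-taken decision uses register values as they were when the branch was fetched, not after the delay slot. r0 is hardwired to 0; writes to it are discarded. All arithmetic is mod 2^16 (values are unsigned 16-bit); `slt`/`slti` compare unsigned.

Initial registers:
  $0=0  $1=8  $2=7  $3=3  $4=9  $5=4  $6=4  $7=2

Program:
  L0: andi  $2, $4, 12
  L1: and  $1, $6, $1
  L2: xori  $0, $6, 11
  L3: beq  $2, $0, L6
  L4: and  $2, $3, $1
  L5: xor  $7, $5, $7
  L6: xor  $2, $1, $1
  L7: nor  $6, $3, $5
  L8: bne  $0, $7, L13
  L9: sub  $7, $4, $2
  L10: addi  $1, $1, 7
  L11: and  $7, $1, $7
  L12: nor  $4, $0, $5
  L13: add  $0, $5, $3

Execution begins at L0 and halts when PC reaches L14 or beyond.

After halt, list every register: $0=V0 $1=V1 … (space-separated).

$0=0 $1=0 $2=0 $3=3 $4=9 $5=4 $6=65528 $7=9

[0] andi  $2, $4, 12  →  {$0:0, $1:8, $2:8, $3:3, $4:9, $5:4, $6:4, $7:2}
[1] and  $1, $6, $1  →  {$0:0, $1:0, $2:8, $3:3, $4:9, $5:4, $6:4, $7:2}
[2] xori  $0, $6, 11  →  {$0:0, $1:0, $2:8, $3:3, $4:9, $5:4, $6:4, $7:2}
[3] beq  $2, $0, L6  →  {$0:0, $1:0, $2:8, $3:3, $4:9, $5:4, $6:4, $7:2}  ⟨branch fallthrough⟩
[4] and  $2, $3, $1  →  {$0:0, $1:0, $2:0, $3:3, $4:9, $5:4, $6:4, $7:2}
[5] xor  $7, $5, $7  →  {$0:0, $1:0, $2:0, $3:3, $4:9, $5:4, $6:4, $7:6}
[6] xor  $2, $1, $1  →  {$0:0, $1:0, $2:0, $3:3, $4:9, $5:4, $6:4, $7:6}
[7] nor  $6, $3, $5  →  {$0:0, $1:0, $2:0, $3:3, $4:9, $5:4, $6:65528, $7:6}
[8] bne  $0, $7, L13  →  {$0:0, $1:0, $2:0, $3:3, $4:9, $5:4, $6:65528, $7:6}  ⟨branch taken⟩
[9] sub  $7, $4, $2  →  {$0:0, $1:0, $2:0, $3:3, $4:9, $5:4, $6:65528, $7:9}
[13] add  $0, $5, $3  →  {$0:0, $1:0, $2:0, $3:3, $4:9, $5:4, $6:65528, $7:9}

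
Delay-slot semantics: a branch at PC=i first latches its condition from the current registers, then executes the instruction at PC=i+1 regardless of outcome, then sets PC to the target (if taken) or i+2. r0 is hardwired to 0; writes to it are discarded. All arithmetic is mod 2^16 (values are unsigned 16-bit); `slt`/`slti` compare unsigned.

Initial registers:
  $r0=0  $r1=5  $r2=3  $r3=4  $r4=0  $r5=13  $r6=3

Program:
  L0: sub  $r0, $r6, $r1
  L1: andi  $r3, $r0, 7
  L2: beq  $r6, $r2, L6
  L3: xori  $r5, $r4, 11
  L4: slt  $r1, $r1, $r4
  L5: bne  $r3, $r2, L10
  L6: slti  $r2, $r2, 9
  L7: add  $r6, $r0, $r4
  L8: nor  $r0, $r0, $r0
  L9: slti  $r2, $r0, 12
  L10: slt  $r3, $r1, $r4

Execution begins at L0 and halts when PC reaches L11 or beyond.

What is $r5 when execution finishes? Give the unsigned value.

11

PC=0  sub  $r0, $r6, $r1     | $r0=0 $r1=5 $r2=3 $r3=4 $r4=0 $r5=13 $r6=3
PC=1  andi  $r3, $r0, 7      | $r0=0 $r1=5 $r2=3 $r3=0 $r4=0 $r5=13 $r6=3
PC=2  beq  $r6, $r2, L6      | $r0=0 $r1=5 $r2=3 $r3=0 $r4=0 $r5=13 $r6=3  [TAKEN]
PC=3  xori  $r5, $r4, 11     | $r0=0 $r1=5 $r2=3 $r3=0 $r4=0 $r5=11 $r6=3
PC=6  slti  $r2, $r2, 9      | $r0=0 $r1=5 $r2=1 $r3=0 $r4=0 $r5=11 $r6=3
PC=7  add  $r6, $r0, $r4     | $r0=0 $r1=5 $r2=1 $r3=0 $r4=0 $r5=11 $r6=0
PC=8  nor  $r0, $r0, $r0     | $r0=0 $r1=5 $r2=1 $r3=0 $r4=0 $r5=11 $r6=0
PC=9  slti  $r2, $r0, 12     | $r0=0 $r1=5 $r2=1 $r3=0 $r4=0 $r5=11 $r6=0
PC=10 slt  $r3, $r1, $r4     | $r0=0 $r1=5 $r2=1 $r3=0 $r4=0 $r5=11 $r6=0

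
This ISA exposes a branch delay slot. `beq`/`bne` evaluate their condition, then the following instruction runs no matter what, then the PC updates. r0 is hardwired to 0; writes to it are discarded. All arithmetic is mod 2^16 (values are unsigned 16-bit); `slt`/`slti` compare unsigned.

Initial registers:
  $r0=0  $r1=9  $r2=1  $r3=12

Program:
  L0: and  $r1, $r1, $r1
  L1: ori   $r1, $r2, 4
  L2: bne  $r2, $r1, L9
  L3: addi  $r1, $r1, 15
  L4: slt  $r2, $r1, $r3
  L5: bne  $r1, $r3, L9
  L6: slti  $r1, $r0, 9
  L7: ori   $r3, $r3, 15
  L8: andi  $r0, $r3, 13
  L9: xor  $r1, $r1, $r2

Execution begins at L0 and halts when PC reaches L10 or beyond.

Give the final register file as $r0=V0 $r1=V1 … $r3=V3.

[0] and  $r1, $r1, $r1  →  {$r0:0, $r1:9, $r2:1, $r3:12}
[1] ori   $r1, $r2, 4  →  {$r0:0, $r1:5, $r2:1, $r3:12}
[2] bne  $r2, $r1, L9  →  {$r0:0, $r1:5, $r2:1, $r3:12}  ⟨branch taken⟩
[3] addi  $r1, $r1, 15  →  {$r0:0, $r1:20, $r2:1, $r3:12}
[9] xor  $r1, $r1, $r2  →  {$r0:0, $r1:21, $r2:1, $r3:12}

$r0=0 $r1=21 $r2=1 $r3=12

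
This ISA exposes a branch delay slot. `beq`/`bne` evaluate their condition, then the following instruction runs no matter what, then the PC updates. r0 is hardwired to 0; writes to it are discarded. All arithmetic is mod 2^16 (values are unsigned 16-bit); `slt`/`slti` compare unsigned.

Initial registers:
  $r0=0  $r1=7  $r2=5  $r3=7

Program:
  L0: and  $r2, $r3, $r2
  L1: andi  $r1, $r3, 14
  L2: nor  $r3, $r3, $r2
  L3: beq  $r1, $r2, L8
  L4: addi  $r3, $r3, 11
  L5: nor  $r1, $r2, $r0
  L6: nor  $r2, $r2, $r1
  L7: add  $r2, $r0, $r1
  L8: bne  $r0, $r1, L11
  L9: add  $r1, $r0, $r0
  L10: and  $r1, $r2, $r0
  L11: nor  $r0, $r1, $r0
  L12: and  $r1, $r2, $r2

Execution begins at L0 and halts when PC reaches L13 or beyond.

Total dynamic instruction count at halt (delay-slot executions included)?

[0] and  $r2, $r3, $r2  →  {$r0:0, $r1:7, $r2:5, $r3:7}
[1] andi  $r1, $r3, 14  →  {$r0:0, $r1:6, $r2:5, $r3:7}
[2] nor  $r3, $r3, $r2  →  {$r0:0, $r1:6, $r2:5, $r3:65528}
[3] beq  $r1, $r2, L8  →  {$r0:0, $r1:6, $r2:5, $r3:65528}  ⟨branch fallthrough⟩
[4] addi  $r3, $r3, 11  →  {$r0:0, $r1:6, $r2:5, $r3:3}
[5] nor  $r1, $r2, $r0  →  {$r0:0, $r1:65530, $r2:5, $r3:3}
[6] nor  $r2, $r2, $r1  →  {$r0:0, $r1:65530, $r2:0, $r3:3}
[7] add  $r2, $r0, $r1  →  {$r0:0, $r1:65530, $r2:65530, $r3:3}
[8] bne  $r0, $r1, L11  →  {$r0:0, $r1:65530, $r2:65530, $r3:3}  ⟨branch taken⟩
[9] add  $r1, $r0, $r0  →  {$r0:0, $r1:0, $r2:65530, $r3:3}
[11] nor  $r0, $r1, $r0  →  {$r0:0, $r1:0, $r2:65530, $r3:3}
[12] and  $r1, $r2, $r2  →  {$r0:0, $r1:65530, $r2:65530, $r3:3}

12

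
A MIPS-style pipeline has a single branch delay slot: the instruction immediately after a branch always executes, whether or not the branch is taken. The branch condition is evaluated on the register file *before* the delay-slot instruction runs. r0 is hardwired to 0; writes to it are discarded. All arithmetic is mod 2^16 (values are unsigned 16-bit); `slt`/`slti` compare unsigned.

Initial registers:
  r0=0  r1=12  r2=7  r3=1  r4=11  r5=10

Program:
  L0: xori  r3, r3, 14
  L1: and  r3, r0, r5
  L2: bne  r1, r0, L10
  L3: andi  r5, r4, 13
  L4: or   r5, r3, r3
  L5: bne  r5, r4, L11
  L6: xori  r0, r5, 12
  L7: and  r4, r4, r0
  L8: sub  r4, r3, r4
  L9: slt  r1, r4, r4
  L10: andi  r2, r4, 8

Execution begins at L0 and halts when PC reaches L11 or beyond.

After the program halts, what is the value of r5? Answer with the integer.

  step pc=0: xori  r3, r3, 14  regs=(0,12,7,15,11,10)
  step pc=1: and  r3, r0, r5  regs=(0,12,7,0,11,10)
  step pc=2: bne  r1, r0, L10  cond=T  regs=(0,12,7,0,11,10)
  step pc=3: andi  r5, r4, 13  regs=(0,12,7,0,11,9)
  step pc=10: andi  r2, r4, 8  regs=(0,12,8,0,11,9)

9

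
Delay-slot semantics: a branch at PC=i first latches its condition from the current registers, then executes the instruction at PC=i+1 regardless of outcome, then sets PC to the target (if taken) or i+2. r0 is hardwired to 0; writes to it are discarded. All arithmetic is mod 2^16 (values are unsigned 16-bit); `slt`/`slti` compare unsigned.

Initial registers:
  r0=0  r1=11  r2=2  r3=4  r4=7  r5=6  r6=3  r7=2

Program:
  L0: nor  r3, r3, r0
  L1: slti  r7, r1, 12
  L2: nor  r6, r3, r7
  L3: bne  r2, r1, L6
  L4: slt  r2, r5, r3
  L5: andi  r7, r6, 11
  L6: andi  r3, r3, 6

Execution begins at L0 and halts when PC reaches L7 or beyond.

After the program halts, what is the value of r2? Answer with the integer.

1

#0 nor  r3, r3, r0 ; 0/11/2/65531/7/6/3/2
#1 slti  r7, r1, 12 ; 0/11/2/65531/7/6/3/1
#2 nor  r6, r3, r7 ; 0/11/2/65531/7/6/4/1
#3 bne  r2, r1, L6 ; 0/11/2/65531/7/6/4/1 ; →target
#4 slt  r2, r5, r3 ; 0/11/1/65531/7/6/4/1
#6 andi  r3, r3, 6 ; 0/11/1/2/7/6/4/1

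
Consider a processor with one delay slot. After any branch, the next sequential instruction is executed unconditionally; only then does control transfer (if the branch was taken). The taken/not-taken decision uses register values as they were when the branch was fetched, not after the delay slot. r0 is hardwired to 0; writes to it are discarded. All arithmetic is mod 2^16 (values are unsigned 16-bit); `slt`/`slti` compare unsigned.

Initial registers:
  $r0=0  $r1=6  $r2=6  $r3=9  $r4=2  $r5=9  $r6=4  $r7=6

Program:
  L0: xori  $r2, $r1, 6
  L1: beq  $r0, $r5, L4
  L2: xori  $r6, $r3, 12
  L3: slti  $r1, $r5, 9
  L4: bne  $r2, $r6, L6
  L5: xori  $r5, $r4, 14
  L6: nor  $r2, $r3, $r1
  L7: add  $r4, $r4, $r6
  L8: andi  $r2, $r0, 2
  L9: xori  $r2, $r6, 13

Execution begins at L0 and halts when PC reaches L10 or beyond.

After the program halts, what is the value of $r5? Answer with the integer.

#0 xori  $r2, $r1, 6 ; 0/6/0/9/2/9/4/6
#1 beq  $r0, $r5, L4 ; 0/6/0/9/2/9/4/6 ; →fallthru
#2 xori  $r6, $r3, 12 ; 0/6/0/9/2/9/5/6
#3 slti  $r1, $r5, 9 ; 0/0/0/9/2/9/5/6
#4 bne  $r2, $r6, L6 ; 0/0/0/9/2/9/5/6 ; →target
#5 xori  $r5, $r4, 14 ; 0/0/0/9/2/12/5/6
#6 nor  $r2, $r3, $r1 ; 0/0/65526/9/2/12/5/6
#7 add  $r4, $r4, $r6 ; 0/0/65526/9/7/12/5/6
#8 andi  $r2, $r0, 2 ; 0/0/0/9/7/12/5/6
#9 xori  $r2, $r6, 13 ; 0/0/8/9/7/12/5/6

12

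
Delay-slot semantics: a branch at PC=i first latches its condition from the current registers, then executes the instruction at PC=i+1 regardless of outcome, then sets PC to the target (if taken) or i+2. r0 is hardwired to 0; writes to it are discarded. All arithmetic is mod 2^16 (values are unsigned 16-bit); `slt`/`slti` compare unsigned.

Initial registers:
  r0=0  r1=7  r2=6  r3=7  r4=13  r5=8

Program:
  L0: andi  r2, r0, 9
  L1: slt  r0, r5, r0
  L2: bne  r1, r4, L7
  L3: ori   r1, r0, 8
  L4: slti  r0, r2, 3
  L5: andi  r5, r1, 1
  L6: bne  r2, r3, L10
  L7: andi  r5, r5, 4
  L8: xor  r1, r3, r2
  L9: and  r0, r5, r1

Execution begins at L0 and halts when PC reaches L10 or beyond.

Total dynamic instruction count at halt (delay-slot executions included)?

7

PC=0  andi  r2, r0, 9        | r0=0 r1=7 r2=0 r3=7 r4=13 r5=8
PC=1  slt  r0, r5, r0        | r0=0 r1=7 r2=0 r3=7 r4=13 r5=8
PC=2  bne  r1, r4, L7        | r0=0 r1=7 r2=0 r3=7 r4=13 r5=8  [TAKEN]
PC=3  ori   r1, r0, 8        | r0=0 r1=8 r2=0 r3=7 r4=13 r5=8
PC=7  andi  r5, r5, 4        | r0=0 r1=8 r2=0 r3=7 r4=13 r5=0
PC=8  xor  r1, r3, r2        | r0=0 r1=7 r2=0 r3=7 r4=13 r5=0
PC=9  and  r0, r5, r1        | r0=0 r1=7 r2=0 r3=7 r4=13 r5=0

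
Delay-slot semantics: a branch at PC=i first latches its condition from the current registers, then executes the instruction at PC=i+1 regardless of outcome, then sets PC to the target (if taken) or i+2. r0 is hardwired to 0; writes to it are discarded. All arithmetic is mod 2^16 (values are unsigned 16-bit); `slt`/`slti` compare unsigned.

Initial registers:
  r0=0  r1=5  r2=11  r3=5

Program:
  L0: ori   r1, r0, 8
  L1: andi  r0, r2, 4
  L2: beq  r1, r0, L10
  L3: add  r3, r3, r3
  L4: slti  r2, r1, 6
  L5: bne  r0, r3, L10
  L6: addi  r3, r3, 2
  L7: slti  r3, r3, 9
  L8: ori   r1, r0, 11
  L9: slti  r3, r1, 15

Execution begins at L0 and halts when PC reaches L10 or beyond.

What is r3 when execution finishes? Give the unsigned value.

#0 ori   r1, r0, 8 ; 0/8/11/5
#1 andi  r0, r2, 4 ; 0/8/11/5
#2 beq  r1, r0, L10 ; 0/8/11/5 ; →fallthru
#3 add  r3, r3, r3 ; 0/8/11/10
#4 slti  r2, r1, 6 ; 0/8/0/10
#5 bne  r0, r3, L10 ; 0/8/0/10 ; →target
#6 addi  r3, r3, 2 ; 0/8/0/12

12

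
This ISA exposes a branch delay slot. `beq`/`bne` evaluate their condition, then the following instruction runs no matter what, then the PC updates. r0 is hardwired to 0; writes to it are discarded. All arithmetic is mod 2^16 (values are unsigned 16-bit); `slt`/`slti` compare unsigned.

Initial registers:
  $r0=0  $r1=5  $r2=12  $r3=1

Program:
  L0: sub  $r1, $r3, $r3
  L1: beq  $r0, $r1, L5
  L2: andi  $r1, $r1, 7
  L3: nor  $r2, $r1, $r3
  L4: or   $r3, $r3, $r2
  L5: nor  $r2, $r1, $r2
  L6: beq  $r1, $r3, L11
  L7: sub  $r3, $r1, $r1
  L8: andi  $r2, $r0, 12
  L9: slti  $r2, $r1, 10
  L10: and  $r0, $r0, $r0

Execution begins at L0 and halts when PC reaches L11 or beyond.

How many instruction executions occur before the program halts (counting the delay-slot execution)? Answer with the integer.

9

  step pc=0: sub  $r1, $r3, $r3  regs=(0,0,12,1)
  step pc=1: beq  $r0, $r1, L5  cond=T  regs=(0,0,12,1)
  step pc=2: andi  $r1, $r1, 7  regs=(0,0,12,1)
  step pc=5: nor  $r2, $r1, $r2  regs=(0,0,65523,1)
  step pc=6: beq  $r1, $r3, L11  cond=F  regs=(0,0,65523,1)
  step pc=7: sub  $r3, $r1, $r1  regs=(0,0,65523,0)
  step pc=8: andi  $r2, $r0, 12  regs=(0,0,0,0)
  step pc=9: slti  $r2, $r1, 10  regs=(0,0,1,0)
  step pc=10: and  $r0, $r0, $r0  regs=(0,0,1,0)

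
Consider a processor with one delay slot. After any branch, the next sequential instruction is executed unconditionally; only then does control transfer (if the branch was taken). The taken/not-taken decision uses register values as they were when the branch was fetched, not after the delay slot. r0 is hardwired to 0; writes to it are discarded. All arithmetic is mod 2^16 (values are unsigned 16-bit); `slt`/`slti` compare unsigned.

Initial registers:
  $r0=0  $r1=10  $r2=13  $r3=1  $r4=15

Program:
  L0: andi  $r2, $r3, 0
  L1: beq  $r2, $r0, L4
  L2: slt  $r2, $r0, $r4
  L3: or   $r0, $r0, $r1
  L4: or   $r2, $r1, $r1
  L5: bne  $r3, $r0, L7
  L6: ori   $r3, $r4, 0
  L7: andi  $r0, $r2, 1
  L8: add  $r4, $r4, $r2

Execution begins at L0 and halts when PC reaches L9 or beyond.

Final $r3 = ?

[0] andi  $r2, $r3, 0  →  {$r0:0, $r1:10, $r2:0, $r3:1, $r4:15}
[1] beq  $r2, $r0, L4  →  {$r0:0, $r1:10, $r2:0, $r3:1, $r4:15}  ⟨branch taken⟩
[2] slt  $r2, $r0, $r4  →  {$r0:0, $r1:10, $r2:1, $r3:1, $r4:15}
[4] or   $r2, $r1, $r1  →  {$r0:0, $r1:10, $r2:10, $r3:1, $r4:15}
[5] bne  $r3, $r0, L7  →  {$r0:0, $r1:10, $r2:10, $r3:1, $r4:15}  ⟨branch taken⟩
[6] ori   $r3, $r4, 0  →  {$r0:0, $r1:10, $r2:10, $r3:15, $r4:15}
[7] andi  $r0, $r2, 1  →  {$r0:0, $r1:10, $r2:10, $r3:15, $r4:15}
[8] add  $r4, $r4, $r2  →  {$r0:0, $r1:10, $r2:10, $r3:15, $r4:25}

15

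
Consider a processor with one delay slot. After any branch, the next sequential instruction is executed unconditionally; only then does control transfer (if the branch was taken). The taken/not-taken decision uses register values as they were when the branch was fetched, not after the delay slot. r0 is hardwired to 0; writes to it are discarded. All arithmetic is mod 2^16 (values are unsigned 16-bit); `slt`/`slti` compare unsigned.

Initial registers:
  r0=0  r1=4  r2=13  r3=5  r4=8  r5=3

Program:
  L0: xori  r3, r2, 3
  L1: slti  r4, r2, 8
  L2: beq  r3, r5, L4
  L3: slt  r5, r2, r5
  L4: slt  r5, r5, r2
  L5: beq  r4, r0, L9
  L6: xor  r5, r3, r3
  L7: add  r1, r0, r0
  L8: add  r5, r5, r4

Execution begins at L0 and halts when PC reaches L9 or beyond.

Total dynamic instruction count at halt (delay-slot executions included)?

7

#0 xori  r3, r2, 3 ; 0/4/13/14/8/3
#1 slti  r4, r2, 8 ; 0/4/13/14/0/3
#2 beq  r3, r5, L4 ; 0/4/13/14/0/3 ; →fallthru
#3 slt  r5, r2, r5 ; 0/4/13/14/0/0
#4 slt  r5, r5, r2 ; 0/4/13/14/0/1
#5 beq  r4, r0, L9 ; 0/4/13/14/0/1 ; →target
#6 xor  r5, r3, r3 ; 0/4/13/14/0/0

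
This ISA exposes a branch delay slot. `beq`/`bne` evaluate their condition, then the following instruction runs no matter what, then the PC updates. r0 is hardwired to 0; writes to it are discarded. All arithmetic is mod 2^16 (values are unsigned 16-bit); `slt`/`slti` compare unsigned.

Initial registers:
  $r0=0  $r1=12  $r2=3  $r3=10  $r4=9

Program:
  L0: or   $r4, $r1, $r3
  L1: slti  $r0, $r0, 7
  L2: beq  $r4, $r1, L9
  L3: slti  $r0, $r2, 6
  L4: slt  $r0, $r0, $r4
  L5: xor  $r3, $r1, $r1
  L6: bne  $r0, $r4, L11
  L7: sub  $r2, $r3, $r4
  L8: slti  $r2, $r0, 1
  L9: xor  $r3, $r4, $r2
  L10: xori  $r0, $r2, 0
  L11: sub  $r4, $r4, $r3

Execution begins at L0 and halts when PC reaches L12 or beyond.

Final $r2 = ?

65522

#0 or   $r4, $r1, $r3 ; 0/12/3/10/14
#1 slti  $r0, $r0, 7 ; 0/12/3/10/14
#2 beq  $r4, $r1, L9 ; 0/12/3/10/14 ; →fallthru
#3 slti  $r0, $r2, 6 ; 0/12/3/10/14
#4 slt  $r0, $r0, $r4 ; 0/12/3/10/14
#5 xor  $r3, $r1, $r1 ; 0/12/3/0/14
#6 bne  $r0, $r4, L11 ; 0/12/3/0/14 ; →target
#7 sub  $r2, $r3, $r4 ; 0/12/65522/0/14
#11 sub  $r4, $r4, $r3 ; 0/12/65522/0/14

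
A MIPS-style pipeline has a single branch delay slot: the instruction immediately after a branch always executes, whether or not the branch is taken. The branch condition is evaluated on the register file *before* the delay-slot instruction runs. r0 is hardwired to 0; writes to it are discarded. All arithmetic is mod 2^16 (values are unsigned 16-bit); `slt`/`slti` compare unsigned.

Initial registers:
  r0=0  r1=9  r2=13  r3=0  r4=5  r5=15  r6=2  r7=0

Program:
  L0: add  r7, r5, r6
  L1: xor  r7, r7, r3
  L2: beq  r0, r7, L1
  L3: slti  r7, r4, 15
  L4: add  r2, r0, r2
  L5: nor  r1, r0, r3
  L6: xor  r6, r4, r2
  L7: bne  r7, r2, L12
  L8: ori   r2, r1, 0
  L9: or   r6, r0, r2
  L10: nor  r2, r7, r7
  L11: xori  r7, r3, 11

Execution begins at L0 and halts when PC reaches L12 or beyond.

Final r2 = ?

65535

PC=0  add  r7, r5, r6        | r0=0 r1=9 r2=13 r3=0 r4=5 r5=15 r6=2 r7=17
PC=1  xor  r7, r7, r3        | r0=0 r1=9 r2=13 r3=0 r4=5 r5=15 r6=2 r7=17
PC=2  beq  r0, r7, L1        | r0=0 r1=9 r2=13 r3=0 r4=5 r5=15 r6=2 r7=17  [not taken]
PC=3  slti  r7, r4, 15       | r0=0 r1=9 r2=13 r3=0 r4=5 r5=15 r6=2 r7=1
PC=4  add  r2, r0, r2        | r0=0 r1=9 r2=13 r3=0 r4=5 r5=15 r6=2 r7=1
PC=5  nor  r1, r0, r3        | r0=0 r1=65535 r2=13 r3=0 r4=5 r5=15 r6=2 r7=1
PC=6  xor  r6, r4, r2        | r0=0 r1=65535 r2=13 r3=0 r4=5 r5=15 r6=8 r7=1
PC=7  bne  r7, r2, L12       | r0=0 r1=65535 r2=13 r3=0 r4=5 r5=15 r6=8 r7=1  [TAKEN]
PC=8  ori   r2, r1, 0        | r0=0 r1=65535 r2=65535 r3=0 r4=5 r5=15 r6=8 r7=1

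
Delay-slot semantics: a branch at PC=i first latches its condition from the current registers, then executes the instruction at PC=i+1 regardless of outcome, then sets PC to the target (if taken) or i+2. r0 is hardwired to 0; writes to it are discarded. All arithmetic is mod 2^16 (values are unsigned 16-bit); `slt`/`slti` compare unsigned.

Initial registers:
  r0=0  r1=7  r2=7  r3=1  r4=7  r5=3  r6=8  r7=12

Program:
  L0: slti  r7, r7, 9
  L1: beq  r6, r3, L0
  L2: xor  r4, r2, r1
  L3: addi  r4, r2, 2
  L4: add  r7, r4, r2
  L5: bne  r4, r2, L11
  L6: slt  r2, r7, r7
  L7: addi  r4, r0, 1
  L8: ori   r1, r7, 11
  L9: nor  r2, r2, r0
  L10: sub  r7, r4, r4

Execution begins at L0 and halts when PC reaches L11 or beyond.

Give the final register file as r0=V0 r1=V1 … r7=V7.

r0=0 r1=7 r2=0 r3=1 r4=9 r5=3 r6=8 r7=16

#0 slti  r7, r7, 9 ; 0/7/7/1/7/3/8/0
#1 beq  r6, r3, L0 ; 0/7/7/1/7/3/8/0 ; →fallthru
#2 xor  r4, r2, r1 ; 0/7/7/1/0/3/8/0
#3 addi  r4, r2, 2 ; 0/7/7/1/9/3/8/0
#4 add  r7, r4, r2 ; 0/7/7/1/9/3/8/16
#5 bne  r4, r2, L11 ; 0/7/7/1/9/3/8/16 ; →target
#6 slt  r2, r7, r7 ; 0/7/0/1/9/3/8/16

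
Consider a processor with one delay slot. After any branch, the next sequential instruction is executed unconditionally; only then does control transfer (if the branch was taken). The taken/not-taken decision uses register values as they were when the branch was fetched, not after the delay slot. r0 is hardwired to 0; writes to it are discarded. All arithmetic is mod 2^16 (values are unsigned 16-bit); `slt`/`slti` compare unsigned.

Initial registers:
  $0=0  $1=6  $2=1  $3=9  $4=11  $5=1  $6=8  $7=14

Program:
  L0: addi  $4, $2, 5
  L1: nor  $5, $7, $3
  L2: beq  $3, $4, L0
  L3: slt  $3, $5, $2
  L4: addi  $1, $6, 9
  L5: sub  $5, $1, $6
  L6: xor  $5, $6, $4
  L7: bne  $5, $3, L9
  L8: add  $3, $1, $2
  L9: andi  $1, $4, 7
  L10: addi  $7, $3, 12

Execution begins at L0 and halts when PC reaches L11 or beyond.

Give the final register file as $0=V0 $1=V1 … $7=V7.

$0=0 $1=6 $2=1 $3=18 $4=6 $5=14 $6=8 $7=30

#0 addi  $4, $2, 5 ; 0/6/1/9/6/1/8/14
#1 nor  $5, $7, $3 ; 0/6/1/9/6/65520/8/14
#2 beq  $3, $4, L0 ; 0/6/1/9/6/65520/8/14 ; →fallthru
#3 slt  $3, $5, $2 ; 0/6/1/0/6/65520/8/14
#4 addi  $1, $6, 9 ; 0/17/1/0/6/65520/8/14
#5 sub  $5, $1, $6 ; 0/17/1/0/6/9/8/14
#6 xor  $5, $6, $4 ; 0/17/1/0/6/14/8/14
#7 bne  $5, $3, L9 ; 0/17/1/0/6/14/8/14 ; →target
#8 add  $3, $1, $2 ; 0/17/1/18/6/14/8/14
#9 andi  $1, $4, 7 ; 0/6/1/18/6/14/8/14
#10 addi  $7, $3, 12 ; 0/6/1/18/6/14/8/30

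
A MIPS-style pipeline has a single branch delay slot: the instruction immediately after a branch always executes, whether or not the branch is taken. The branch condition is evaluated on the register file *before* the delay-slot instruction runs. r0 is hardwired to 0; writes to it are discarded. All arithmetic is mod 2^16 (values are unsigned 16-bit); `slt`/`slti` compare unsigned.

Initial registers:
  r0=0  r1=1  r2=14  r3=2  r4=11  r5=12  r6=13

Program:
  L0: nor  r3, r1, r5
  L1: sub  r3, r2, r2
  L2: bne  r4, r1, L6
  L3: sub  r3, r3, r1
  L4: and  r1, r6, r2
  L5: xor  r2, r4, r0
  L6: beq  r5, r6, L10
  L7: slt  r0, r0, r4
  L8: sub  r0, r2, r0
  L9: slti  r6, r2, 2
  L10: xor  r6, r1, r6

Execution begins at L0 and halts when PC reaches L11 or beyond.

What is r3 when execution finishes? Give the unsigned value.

65535

PC=0  nor  r3, r1, r5        | r0=0 r1=1 r2=14 r3=65522 r4=11 r5=12 r6=13
PC=1  sub  r3, r2, r2        | r0=0 r1=1 r2=14 r3=0 r4=11 r5=12 r6=13
PC=2  bne  r4, r1, L6        | r0=0 r1=1 r2=14 r3=0 r4=11 r5=12 r6=13  [TAKEN]
PC=3  sub  r3, r3, r1        | r0=0 r1=1 r2=14 r3=65535 r4=11 r5=12 r6=13
PC=6  beq  r5, r6, L10       | r0=0 r1=1 r2=14 r3=65535 r4=11 r5=12 r6=13  [not taken]
PC=7  slt  r0, r0, r4        | r0=0 r1=1 r2=14 r3=65535 r4=11 r5=12 r6=13
PC=8  sub  r0, r2, r0        | r0=0 r1=1 r2=14 r3=65535 r4=11 r5=12 r6=13
PC=9  slti  r6, r2, 2        | r0=0 r1=1 r2=14 r3=65535 r4=11 r5=12 r6=0
PC=10 xor  r6, r1, r6        | r0=0 r1=1 r2=14 r3=65535 r4=11 r5=12 r6=1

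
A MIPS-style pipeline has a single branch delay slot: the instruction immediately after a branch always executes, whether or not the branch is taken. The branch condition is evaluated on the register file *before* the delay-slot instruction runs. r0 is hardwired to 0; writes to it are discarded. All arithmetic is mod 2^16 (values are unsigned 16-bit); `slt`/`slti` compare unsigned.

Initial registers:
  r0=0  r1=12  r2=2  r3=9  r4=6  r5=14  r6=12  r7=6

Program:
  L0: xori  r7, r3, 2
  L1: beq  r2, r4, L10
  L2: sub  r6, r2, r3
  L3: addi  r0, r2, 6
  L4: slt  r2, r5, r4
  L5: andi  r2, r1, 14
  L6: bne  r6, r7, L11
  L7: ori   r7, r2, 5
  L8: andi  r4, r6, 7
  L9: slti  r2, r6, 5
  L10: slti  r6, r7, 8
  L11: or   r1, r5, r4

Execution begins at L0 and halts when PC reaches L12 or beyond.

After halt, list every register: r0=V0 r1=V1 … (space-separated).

r0=0 r1=14 r2=12 r3=9 r4=6 r5=14 r6=65529 r7=13

  step pc=0: xori  r7, r3, 2  regs=(0,12,2,9,6,14,12,11)
  step pc=1: beq  r2, r4, L10  cond=F  regs=(0,12,2,9,6,14,12,11)
  step pc=2: sub  r6, r2, r3  regs=(0,12,2,9,6,14,65529,11)
  step pc=3: addi  r0, r2, 6  regs=(0,12,2,9,6,14,65529,11)
  step pc=4: slt  r2, r5, r4  regs=(0,12,0,9,6,14,65529,11)
  step pc=5: andi  r2, r1, 14  regs=(0,12,12,9,6,14,65529,11)
  step pc=6: bne  r6, r7, L11  cond=T  regs=(0,12,12,9,6,14,65529,11)
  step pc=7: ori   r7, r2, 5  regs=(0,12,12,9,6,14,65529,13)
  step pc=11: or   r1, r5, r4  regs=(0,14,12,9,6,14,65529,13)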